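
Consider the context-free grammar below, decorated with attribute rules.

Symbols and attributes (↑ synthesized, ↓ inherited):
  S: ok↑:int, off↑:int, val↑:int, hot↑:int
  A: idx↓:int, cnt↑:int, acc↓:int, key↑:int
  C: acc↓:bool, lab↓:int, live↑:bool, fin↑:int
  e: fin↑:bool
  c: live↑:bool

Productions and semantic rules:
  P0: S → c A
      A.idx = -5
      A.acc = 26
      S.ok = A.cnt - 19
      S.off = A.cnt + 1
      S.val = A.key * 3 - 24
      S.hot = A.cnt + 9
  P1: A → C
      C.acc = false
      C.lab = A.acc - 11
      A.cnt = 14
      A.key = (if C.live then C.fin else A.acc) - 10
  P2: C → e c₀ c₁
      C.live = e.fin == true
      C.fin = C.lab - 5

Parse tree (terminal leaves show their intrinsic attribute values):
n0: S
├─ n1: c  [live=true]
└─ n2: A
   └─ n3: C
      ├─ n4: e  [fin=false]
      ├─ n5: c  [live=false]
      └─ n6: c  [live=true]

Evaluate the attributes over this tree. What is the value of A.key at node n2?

1. n1.live = true  [terminal]
2. n2.idx = -5  [-5]
3. n2.acc = 26  [26]
4. n3.acc = false  [false]
5. n3.lab = 15  [A.acc - 11]
6. n4.fin = false  [terminal]
7. n5.live = false  [terminal]
8. n6.live = true  [terminal]
9. n3.live = false  [e.fin == true]
10. n3.fin = 10  [C.lab - 5]
11. n2.cnt = 14  [14]
12. n2.key = 16  [(if C.live then C.fin else A.acc) - 10]
13. n0.ok = -5  [A.cnt - 19]
14. n0.off = 15  [A.cnt + 1]
15. n0.val = 24  [A.key * 3 - 24]
16. n0.hot = 23  [A.cnt + 9]

16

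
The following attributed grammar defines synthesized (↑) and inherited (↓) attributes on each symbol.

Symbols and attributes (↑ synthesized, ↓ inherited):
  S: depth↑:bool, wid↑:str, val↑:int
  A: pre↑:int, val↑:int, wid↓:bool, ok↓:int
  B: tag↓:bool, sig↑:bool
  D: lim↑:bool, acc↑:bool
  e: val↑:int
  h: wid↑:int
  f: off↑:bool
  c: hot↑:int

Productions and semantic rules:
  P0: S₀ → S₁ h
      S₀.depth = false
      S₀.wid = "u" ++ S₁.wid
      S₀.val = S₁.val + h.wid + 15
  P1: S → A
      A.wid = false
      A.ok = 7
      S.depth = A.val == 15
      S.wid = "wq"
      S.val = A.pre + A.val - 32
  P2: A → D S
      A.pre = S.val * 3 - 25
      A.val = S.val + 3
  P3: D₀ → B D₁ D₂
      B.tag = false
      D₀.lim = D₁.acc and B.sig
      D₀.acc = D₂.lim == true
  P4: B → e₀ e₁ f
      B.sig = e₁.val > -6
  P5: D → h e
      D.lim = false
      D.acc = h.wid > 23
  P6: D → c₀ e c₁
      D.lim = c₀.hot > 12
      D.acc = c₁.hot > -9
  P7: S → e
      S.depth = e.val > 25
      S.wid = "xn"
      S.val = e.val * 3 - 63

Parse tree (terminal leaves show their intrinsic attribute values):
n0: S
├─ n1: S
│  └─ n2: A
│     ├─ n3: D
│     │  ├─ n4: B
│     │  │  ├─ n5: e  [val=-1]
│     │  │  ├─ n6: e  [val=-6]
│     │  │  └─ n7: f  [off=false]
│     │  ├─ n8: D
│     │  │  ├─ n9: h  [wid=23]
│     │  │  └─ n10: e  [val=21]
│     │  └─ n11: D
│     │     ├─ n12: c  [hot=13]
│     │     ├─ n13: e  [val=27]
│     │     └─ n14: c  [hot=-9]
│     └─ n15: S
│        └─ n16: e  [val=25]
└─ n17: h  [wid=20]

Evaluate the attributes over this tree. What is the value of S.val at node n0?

29

1. n2.wid = false  [false]
2. n2.ok = 7  [7]
3. n4.tag = false  [false]
4. n5.val = -1  [terminal]
5. n6.val = -6  [terminal]
6. n7.off = false  [terminal]
7. n4.sig = false  [e₁.val > -6]
8. n9.wid = 23  [terminal]
9. n10.val = 21  [terminal]
10. n8.lim = false  [false]
11. n8.acc = false  [h.wid > 23]
12. n12.hot = 13  [terminal]
13. n13.val = 27  [terminal]
14. n14.hot = -9  [terminal]
15. n11.lim = true  [c₀.hot > 12]
16. n11.acc = false  [c₁.hot > -9]
17. n3.lim = false  [D₁.acc and B.sig]
18. n3.acc = true  [D₂.lim == true]
19. n16.val = 25  [terminal]
20. n15.depth = false  [e.val > 25]
21. n15.wid = "xn"  ["xn"]
22. n15.val = 12  [e.val * 3 - 63]
23. n2.pre = 11  [S.val * 3 - 25]
24. n2.val = 15  [S.val + 3]
25. n1.depth = true  [A.val == 15]
26. n1.wid = "wq"  ["wq"]
27. n1.val = -6  [A.pre + A.val - 32]
28. n17.wid = 20  [terminal]
29. n0.depth = false  [false]
30. n0.wid = "uwq"  ["u" ++ S₁.wid]
31. n0.val = 29  [S₁.val + h.wid + 15]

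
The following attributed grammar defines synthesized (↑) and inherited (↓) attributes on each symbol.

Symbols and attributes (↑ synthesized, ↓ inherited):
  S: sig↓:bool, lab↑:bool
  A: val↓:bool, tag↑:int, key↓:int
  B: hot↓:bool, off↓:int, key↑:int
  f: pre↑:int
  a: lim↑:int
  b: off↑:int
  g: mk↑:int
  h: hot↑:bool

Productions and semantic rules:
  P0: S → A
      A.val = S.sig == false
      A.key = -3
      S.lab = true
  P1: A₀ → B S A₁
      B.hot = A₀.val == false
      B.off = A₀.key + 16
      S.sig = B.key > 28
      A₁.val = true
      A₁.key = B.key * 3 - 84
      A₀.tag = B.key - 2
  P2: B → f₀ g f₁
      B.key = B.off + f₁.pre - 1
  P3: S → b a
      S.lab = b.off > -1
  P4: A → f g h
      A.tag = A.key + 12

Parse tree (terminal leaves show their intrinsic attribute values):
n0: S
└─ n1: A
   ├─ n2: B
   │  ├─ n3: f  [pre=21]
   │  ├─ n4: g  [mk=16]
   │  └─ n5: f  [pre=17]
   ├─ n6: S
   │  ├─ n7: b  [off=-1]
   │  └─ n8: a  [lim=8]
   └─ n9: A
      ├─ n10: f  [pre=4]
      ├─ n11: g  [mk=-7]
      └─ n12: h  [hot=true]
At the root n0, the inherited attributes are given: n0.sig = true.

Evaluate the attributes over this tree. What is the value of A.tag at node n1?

1. n0.sig = true  [given at root]
2. n1.val = false  [S.sig == false]
3. n1.key = -3  [-3]
4. n2.hot = true  [A₀.val == false]
5. n2.off = 13  [A₀.key + 16]
6. n3.pre = 21  [terminal]
7. n4.mk = 16  [terminal]
8. n5.pre = 17  [terminal]
9. n2.key = 29  [B.off + f₁.pre - 1]
10. n6.sig = true  [B.key > 28]
11. n7.off = -1  [terminal]
12. n8.lim = 8  [terminal]
13. n6.lab = false  [b.off > -1]
14. n9.val = true  [true]
15. n9.key = 3  [B.key * 3 - 84]
16. n10.pre = 4  [terminal]
17. n11.mk = -7  [terminal]
18. n12.hot = true  [terminal]
19. n9.tag = 15  [A.key + 12]
20. n1.tag = 27  [B.key - 2]
21. n0.lab = true  [true]

27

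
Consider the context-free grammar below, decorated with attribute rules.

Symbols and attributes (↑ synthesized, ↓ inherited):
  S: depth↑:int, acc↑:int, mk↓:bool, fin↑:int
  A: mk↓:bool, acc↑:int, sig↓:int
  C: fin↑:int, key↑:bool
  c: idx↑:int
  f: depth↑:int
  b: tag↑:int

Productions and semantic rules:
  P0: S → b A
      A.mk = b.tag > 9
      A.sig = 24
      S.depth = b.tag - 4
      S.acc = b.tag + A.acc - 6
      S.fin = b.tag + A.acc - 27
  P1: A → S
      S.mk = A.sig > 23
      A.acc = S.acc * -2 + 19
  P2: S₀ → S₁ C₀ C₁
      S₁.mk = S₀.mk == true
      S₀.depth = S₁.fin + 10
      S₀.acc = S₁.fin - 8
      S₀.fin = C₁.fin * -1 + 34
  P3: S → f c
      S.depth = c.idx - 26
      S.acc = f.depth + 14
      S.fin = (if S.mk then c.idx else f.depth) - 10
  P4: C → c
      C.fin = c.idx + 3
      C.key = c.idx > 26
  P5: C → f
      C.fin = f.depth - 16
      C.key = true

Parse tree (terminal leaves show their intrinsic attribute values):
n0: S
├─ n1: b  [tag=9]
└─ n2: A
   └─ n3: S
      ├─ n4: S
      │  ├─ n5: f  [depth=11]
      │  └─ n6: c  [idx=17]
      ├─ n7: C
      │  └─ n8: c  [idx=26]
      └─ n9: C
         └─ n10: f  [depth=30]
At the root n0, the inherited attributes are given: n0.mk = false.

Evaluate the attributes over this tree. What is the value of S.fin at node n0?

3

1. n0.mk = false  [given at root]
2. n1.tag = 9  [terminal]
3. n2.mk = false  [b.tag > 9]
4. n2.sig = 24  [24]
5. n3.mk = true  [A.sig > 23]
6. n4.mk = true  [S₀.mk == true]
7. n5.depth = 11  [terminal]
8. n6.idx = 17  [terminal]
9. n4.depth = -9  [c.idx - 26]
10. n4.acc = 25  [f.depth + 14]
11. n4.fin = 7  [(if S.mk then c.idx else f.depth) - 10]
12. n8.idx = 26  [terminal]
13. n7.fin = 29  [c.idx + 3]
14. n7.key = false  [c.idx > 26]
15. n10.depth = 30  [terminal]
16. n9.fin = 14  [f.depth - 16]
17. n9.key = true  [true]
18. n3.depth = 17  [S₁.fin + 10]
19. n3.acc = -1  [S₁.fin - 8]
20. n3.fin = 20  [C₁.fin * -1 + 34]
21. n2.acc = 21  [S.acc * -2 + 19]
22. n0.depth = 5  [b.tag - 4]
23. n0.acc = 24  [b.tag + A.acc - 6]
24. n0.fin = 3  [b.tag + A.acc - 27]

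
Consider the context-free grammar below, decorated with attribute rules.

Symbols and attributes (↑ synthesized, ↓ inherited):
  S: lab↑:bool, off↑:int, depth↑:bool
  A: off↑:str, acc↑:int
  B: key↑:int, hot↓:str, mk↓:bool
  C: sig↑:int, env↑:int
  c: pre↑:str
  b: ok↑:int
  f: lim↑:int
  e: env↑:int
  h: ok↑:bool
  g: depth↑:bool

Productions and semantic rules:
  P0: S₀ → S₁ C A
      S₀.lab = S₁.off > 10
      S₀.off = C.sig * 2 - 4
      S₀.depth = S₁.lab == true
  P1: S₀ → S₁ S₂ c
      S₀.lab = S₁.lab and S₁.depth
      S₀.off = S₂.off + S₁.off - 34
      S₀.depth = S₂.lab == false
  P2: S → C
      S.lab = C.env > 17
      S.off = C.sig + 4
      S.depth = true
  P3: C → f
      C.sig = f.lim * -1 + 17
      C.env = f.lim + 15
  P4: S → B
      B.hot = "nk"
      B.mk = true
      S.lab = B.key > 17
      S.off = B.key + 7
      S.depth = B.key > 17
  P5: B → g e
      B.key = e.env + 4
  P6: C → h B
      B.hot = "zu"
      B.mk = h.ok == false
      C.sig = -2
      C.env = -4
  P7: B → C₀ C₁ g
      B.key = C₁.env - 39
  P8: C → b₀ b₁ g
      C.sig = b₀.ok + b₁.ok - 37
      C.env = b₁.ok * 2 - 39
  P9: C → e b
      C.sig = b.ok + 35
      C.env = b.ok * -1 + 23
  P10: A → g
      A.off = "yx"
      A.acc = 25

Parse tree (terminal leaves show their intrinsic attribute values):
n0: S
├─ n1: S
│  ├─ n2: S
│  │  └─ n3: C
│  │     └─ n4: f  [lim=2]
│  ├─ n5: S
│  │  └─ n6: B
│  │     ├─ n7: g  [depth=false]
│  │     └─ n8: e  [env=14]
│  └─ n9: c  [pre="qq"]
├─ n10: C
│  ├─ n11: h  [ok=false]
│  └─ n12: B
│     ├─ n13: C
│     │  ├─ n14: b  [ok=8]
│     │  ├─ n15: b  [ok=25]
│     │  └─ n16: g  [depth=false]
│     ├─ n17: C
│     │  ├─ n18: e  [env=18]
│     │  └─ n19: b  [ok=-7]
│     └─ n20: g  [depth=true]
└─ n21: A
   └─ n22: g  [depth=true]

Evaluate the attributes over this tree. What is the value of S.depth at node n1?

1. n4.lim = 2  [terminal]
2. n3.sig = 15  [f.lim * -1 + 17]
3. n3.env = 17  [f.lim + 15]
4. n2.lab = false  [C.env > 17]
5. n2.off = 19  [C.sig + 4]
6. n2.depth = true  [true]
7. n6.hot = "nk"  ["nk"]
8. n6.mk = true  [true]
9. n7.depth = false  [terminal]
10. n8.env = 14  [terminal]
11. n6.key = 18  [e.env + 4]
12. n5.lab = true  [B.key > 17]
13. n5.off = 25  [B.key + 7]
14. n5.depth = true  [B.key > 17]
15. n9.pre = "qq"  [terminal]
16. n1.lab = false  [S₁.lab and S₁.depth]
17. n1.off = 10  [S₂.off + S₁.off - 34]
18. n1.depth = false  [S₂.lab == false]
19. n11.ok = false  [terminal]
20. n12.hot = "zu"  ["zu"]
21. n12.mk = true  [h.ok == false]
22. n14.ok = 8  [terminal]
23. n15.ok = 25  [terminal]
24. n16.depth = false  [terminal]
25. n13.sig = -4  [b₀.ok + b₁.ok - 37]
26. n13.env = 11  [b₁.ok * 2 - 39]
27. n18.env = 18  [terminal]
28. n19.ok = -7  [terminal]
29. n17.sig = 28  [b.ok + 35]
30. n17.env = 30  [b.ok * -1 + 23]
31. n20.depth = true  [terminal]
32. n12.key = -9  [C₁.env - 39]
33. n10.sig = -2  [-2]
34. n10.env = -4  [-4]
35. n22.depth = true  [terminal]
36. n21.off = "yx"  ["yx"]
37. n21.acc = 25  [25]
38. n0.lab = false  [S₁.off > 10]
39. n0.off = -8  [C.sig * 2 - 4]
40. n0.depth = false  [S₁.lab == true]

false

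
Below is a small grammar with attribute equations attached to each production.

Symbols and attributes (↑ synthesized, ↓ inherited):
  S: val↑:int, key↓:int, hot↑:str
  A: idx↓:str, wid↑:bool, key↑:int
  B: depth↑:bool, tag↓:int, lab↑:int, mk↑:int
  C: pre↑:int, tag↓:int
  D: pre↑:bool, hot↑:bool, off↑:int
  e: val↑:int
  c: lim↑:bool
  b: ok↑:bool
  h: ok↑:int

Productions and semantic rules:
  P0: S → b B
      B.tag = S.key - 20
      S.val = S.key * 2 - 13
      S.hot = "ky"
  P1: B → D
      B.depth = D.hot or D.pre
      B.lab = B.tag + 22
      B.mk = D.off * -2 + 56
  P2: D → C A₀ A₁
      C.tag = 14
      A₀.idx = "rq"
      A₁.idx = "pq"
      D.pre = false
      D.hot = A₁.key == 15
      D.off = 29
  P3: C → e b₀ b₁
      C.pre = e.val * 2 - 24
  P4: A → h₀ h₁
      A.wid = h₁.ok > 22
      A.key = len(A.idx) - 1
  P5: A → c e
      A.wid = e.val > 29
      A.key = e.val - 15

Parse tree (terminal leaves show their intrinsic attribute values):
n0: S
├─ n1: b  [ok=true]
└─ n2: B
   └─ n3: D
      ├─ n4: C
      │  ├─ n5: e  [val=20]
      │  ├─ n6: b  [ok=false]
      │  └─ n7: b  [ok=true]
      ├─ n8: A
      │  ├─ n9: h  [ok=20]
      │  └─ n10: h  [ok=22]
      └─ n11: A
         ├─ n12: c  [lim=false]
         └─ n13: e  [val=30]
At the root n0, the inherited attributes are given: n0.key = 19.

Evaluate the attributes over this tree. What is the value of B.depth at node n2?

true

1. n0.key = 19  [given at root]
2. n1.ok = true  [terminal]
3. n2.tag = -1  [S.key - 20]
4. n4.tag = 14  [14]
5. n5.val = 20  [terminal]
6. n6.ok = false  [terminal]
7. n7.ok = true  [terminal]
8. n4.pre = 16  [e.val * 2 - 24]
9. n8.idx = "rq"  ["rq"]
10. n9.ok = 20  [terminal]
11. n10.ok = 22  [terminal]
12. n8.wid = false  [h₁.ok > 22]
13. n8.key = 1  [len(A.idx) - 1]
14. n11.idx = "pq"  ["pq"]
15. n12.lim = false  [terminal]
16. n13.val = 30  [terminal]
17. n11.wid = true  [e.val > 29]
18. n11.key = 15  [e.val - 15]
19. n3.pre = false  [false]
20. n3.hot = true  [A₁.key == 15]
21. n3.off = 29  [29]
22. n2.depth = true  [D.hot or D.pre]
23. n2.lab = 21  [B.tag + 22]
24. n2.mk = -2  [D.off * -2 + 56]
25. n0.val = 25  [S.key * 2 - 13]
26. n0.hot = "ky"  ["ky"]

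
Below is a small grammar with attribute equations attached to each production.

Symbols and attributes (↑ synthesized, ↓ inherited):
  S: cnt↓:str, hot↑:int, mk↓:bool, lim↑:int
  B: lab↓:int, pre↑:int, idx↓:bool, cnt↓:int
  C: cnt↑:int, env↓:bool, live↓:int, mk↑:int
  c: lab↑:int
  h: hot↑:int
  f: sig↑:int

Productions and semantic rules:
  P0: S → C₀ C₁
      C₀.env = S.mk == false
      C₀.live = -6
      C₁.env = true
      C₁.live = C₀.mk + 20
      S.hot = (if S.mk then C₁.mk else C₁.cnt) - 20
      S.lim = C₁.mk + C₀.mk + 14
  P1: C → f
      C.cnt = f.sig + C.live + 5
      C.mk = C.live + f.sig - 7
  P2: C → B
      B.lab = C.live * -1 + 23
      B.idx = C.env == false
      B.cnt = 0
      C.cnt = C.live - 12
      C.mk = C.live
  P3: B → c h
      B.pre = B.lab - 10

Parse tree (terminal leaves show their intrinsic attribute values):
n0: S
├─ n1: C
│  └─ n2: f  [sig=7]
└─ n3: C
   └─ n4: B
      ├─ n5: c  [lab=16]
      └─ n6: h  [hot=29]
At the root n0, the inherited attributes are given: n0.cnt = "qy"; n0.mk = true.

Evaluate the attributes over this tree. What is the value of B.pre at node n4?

1. n0.cnt = "qy"  [given at root]
2. n0.mk = true  [given at root]
3. n1.env = false  [S.mk == false]
4. n1.live = -6  [-6]
5. n2.sig = 7  [terminal]
6. n1.cnt = 6  [f.sig + C.live + 5]
7. n1.mk = -6  [C.live + f.sig - 7]
8. n3.env = true  [true]
9. n3.live = 14  [C₀.mk + 20]
10. n4.lab = 9  [C.live * -1 + 23]
11. n4.idx = false  [C.env == false]
12. n4.cnt = 0  [0]
13. n5.lab = 16  [terminal]
14. n6.hot = 29  [terminal]
15. n4.pre = -1  [B.lab - 10]
16. n3.cnt = 2  [C.live - 12]
17. n3.mk = 14  [C.live]
18. n0.hot = -6  [(if S.mk then C₁.mk else C₁.cnt) - 20]
19. n0.lim = 22  [C₁.mk + C₀.mk + 14]

-1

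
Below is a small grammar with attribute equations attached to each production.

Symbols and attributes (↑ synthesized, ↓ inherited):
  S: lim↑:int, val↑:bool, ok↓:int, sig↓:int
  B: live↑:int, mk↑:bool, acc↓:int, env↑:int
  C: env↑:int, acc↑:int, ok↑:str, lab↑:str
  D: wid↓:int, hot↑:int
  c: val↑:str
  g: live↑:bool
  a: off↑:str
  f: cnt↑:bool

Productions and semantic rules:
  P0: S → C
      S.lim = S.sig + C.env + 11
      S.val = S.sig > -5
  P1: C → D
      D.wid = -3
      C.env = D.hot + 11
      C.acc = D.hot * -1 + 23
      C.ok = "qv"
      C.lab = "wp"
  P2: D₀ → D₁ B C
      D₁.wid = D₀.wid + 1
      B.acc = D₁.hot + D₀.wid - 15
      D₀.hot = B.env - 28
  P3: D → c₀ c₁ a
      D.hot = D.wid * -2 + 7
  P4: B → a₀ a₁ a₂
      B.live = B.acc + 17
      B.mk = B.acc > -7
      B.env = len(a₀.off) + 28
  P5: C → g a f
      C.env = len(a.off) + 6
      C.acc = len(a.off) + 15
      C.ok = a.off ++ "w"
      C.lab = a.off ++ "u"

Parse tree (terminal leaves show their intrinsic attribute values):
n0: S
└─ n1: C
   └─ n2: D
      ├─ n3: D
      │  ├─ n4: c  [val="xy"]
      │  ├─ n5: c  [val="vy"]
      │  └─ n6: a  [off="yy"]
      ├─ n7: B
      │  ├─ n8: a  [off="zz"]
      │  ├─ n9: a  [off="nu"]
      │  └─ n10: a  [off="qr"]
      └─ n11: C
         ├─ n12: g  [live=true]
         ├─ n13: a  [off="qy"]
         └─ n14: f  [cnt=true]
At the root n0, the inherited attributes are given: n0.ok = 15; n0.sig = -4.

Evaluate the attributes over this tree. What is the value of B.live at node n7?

1. n0.ok = 15  [given at root]
2. n0.sig = -4  [given at root]
3. n2.wid = -3  [-3]
4. n3.wid = -2  [D₀.wid + 1]
5. n4.val = "xy"  [terminal]
6. n5.val = "vy"  [terminal]
7. n6.off = "yy"  [terminal]
8. n3.hot = 11  [D.wid * -2 + 7]
9. n7.acc = -7  [D₁.hot + D₀.wid - 15]
10. n8.off = "zz"  [terminal]
11. n9.off = "nu"  [terminal]
12. n10.off = "qr"  [terminal]
13. n7.live = 10  [B.acc + 17]
14. n7.mk = false  [B.acc > -7]
15. n7.env = 30  [len(a₀.off) + 28]
16. n12.live = true  [terminal]
17. n13.off = "qy"  [terminal]
18. n14.cnt = true  [terminal]
19. n11.env = 8  [len(a.off) + 6]
20. n11.acc = 17  [len(a.off) + 15]
21. n11.ok = "qyw"  [a.off ++ "w"]
22. n11.lab = "qyu"  [a.off ++ "u"]
23. n2.hot = 2  [B.env - 28]
24. n1.env = 13  [D.hot + 11]
25. n1.acc = 21  [D.hot * -1 + 23]
26. n1.ok = "qv"  ["qv"]
27. n1.lab = "wp"  ["wp"]
28. n0.lim = 20  [S.sig + C.env + 11]
29. n0.val = true  [S.sig > -5]

10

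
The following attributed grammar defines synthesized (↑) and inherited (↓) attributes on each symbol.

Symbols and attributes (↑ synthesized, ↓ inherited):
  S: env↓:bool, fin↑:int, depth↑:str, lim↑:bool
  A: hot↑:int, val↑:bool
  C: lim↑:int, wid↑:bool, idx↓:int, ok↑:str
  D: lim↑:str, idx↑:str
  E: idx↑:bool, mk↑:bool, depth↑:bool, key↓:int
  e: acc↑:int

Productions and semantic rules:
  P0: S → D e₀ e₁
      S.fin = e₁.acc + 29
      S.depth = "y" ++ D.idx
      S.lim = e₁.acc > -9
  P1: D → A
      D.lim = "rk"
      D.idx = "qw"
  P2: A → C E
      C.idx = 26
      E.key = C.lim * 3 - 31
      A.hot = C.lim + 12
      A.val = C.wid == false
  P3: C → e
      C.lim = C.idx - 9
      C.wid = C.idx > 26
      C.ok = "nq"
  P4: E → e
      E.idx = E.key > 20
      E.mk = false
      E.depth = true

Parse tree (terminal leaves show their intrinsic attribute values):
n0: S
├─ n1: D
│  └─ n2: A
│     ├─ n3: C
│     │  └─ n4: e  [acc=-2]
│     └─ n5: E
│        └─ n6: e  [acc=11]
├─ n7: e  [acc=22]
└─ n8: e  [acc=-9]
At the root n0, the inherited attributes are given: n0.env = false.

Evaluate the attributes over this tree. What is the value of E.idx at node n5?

1. n0.env = false  [given at root]
2. n3.idx = 26  [26]
3. n4.acc = -2  [terminal]
4. n3.lim = 17  [C.idx - 9]
5. n3.wid = false  [C.idx > 26]
6. n3.ok = "nq"  ["nq"]
7. n5.key = 20  [C.lim * 3 - 31]
8. n6.acc = 11  [terminal]
9. n5.idx = false  [E.key > 20]
10. n5.mk = false  [false]
11. n5.depth = true  [true]
12. n2.hot = 29  [C.lim + 12]
13. n2.val = true  [C.wid == false]
14. n1.lim = "rk"  ["rk"]
15. n1.idx = "qw"  ["qw"]
16. n7.acc = 22  [terminal]
17. n8.acc = -9  [terminal]
18. n0.fin = 20  [e₁.acc + 29]
19. n0.depth = "yqw"  ["y" ++ D.idx]
20. n0.lim = false  [e₁.acc > -9]

false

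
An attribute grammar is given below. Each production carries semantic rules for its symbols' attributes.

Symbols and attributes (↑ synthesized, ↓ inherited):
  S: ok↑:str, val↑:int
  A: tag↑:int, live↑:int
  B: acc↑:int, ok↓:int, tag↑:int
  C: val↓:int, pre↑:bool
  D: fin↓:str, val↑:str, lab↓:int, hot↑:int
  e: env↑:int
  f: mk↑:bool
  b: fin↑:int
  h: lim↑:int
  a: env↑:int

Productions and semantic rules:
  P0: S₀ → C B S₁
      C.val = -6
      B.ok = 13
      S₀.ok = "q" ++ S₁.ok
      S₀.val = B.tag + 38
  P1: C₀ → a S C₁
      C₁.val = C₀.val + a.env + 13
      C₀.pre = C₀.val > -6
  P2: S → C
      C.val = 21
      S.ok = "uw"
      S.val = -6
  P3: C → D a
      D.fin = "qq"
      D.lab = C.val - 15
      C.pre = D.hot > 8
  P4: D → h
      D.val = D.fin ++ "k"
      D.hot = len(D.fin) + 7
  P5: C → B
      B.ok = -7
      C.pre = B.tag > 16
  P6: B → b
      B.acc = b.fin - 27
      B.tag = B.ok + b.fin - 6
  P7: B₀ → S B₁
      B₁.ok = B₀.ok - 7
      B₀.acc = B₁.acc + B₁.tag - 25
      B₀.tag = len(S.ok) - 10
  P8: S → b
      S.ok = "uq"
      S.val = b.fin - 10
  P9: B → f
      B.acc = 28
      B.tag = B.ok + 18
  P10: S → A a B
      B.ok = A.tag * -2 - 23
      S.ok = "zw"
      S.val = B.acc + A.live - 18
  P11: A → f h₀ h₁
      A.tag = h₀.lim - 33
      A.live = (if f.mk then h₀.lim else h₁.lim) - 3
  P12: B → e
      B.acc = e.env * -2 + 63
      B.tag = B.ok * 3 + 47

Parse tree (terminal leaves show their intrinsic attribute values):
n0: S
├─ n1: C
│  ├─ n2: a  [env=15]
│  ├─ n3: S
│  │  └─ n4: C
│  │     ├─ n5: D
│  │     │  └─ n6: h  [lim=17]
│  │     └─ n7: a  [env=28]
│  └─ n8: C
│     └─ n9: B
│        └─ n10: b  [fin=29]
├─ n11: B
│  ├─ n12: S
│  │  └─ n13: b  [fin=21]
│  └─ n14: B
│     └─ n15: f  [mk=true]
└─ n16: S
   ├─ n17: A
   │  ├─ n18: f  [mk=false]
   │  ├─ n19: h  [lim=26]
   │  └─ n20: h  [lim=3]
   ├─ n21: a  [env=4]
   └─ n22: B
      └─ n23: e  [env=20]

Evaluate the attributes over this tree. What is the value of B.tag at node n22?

1. n1.val = -6  [-6]
2. n2.env = 15  [terminal]
3. n4.val = 21  [21]
4. n5.fin = "qq"  ["qq"]
5. n5.lab = 6  [C.val - 15]
6. n6.lim = 17  [terminal]
7. n5.val = "qqk"  [D.fin ++ "k"]
8. n5.hot = 9  [len(D.fin) + 7]
9. n7.env = 28  [terminal]
10. n4.pre = true  [D.hot > 8]
11. n3.ok = "uw"  ["uw"]
12. n3.val = -6  [-6]
13. n8.val = 22  [C₀.val + a.env + 13]
14. n9.ok = -7  [-7]
15. n10.fin = 29  [terminal]
16. n9.acc = 2  [b.fin - 27]
17. n9.tag = 16  [B.ok + b.fin - 6]
18. n8.pre = false  [B.tag > 16]
19. n1.pre = false  [C₀.val > -6]
20. n11.ok = 13  [13]
21. n13.fin = 21  [terminal]
22. n12.ok = "uq"  ["uq"]
23. n12.val = 11  [b.fin - 10]
24. n14.ok = 6  [B₀.ok - 7]
25. n15.mk = true  [terminal]
26. n14.acc = 28  [28]
27. n14.tag = 24  [B.ok + 18]
28. n11.acc = 27  [B₁.acc + B₁.tag - 25]
29. n11.tag = -8  [len(S.ok) - 10]
30. n18.mk = false  [terminal]
31. n19.lim = 26  [terminal]
32. n20.lim = 3  [terminal]
33. n17.tag = -7  [h₀.lim - 33]
34. n17.live = 0  [(if f.mk then h₀.lim else h₁.lim) - 3]
35. n21.env = 4  [terminal]
36. n22.ok = -9  [A.tag * -2 - 23]
37. n23.env = 20  [terminal]
38. n22.acc = 23  [e.env * -2 + 63]
39. n22.tag = 20  [B.ok * 3 + 47]
40. n16.ok = "zw"  ["zw"]
41. n16.val = 5  [B.acc + A.live - 18]
42. n0.ok = "qzw"  ["q" ++ S₁.ok]
43. n0.val = 30  [B.tag + 38]

20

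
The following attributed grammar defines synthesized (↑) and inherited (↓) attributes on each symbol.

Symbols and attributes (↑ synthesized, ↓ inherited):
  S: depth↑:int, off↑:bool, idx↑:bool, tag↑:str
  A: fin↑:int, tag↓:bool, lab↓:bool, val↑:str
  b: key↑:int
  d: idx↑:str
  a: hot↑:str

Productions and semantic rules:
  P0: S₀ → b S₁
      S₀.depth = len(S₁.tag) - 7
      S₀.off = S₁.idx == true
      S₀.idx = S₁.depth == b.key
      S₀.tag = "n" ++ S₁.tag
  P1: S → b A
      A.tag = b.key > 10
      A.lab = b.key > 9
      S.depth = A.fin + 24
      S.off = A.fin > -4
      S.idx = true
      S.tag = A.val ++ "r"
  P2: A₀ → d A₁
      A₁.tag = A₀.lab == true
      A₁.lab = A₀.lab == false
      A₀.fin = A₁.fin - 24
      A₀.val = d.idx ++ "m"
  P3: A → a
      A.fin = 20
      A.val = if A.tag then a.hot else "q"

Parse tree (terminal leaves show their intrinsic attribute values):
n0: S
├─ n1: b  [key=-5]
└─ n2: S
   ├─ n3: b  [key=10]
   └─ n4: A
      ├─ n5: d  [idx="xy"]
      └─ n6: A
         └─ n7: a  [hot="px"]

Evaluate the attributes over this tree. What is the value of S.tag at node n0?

1. n1.key = -5  [terminal]
2. n3.key = 10  [terminal]
3. n4.tag = false  [b.key > 10]
4. n4.lab = true  [b.key > 9]
5. n5.idx = "xy"  [terminal]
6. n6.tag = true  [A₀.lab == true]
7. n6.lab = false  [A₀.lab == false]
8. n7.hot = "px"  [terminal]
9. n6.fin = 20  [20]
10. n6.val = "px"  [if A.tag then a.hot else "q"]
11. n4.fin = -4  [A₁.fin - 24]
12. n4.val = "xym"  [d.idx ++ "m"]
13. n2.depth = 20  [A.fin + 24]
14. n2.off = false  [A.fin > -4]
15. n2.idx = true  [true]
16. n2.tag = "xymr"  [A.val ++ "r"]
17. n0.depth = -3  [len(S₁.tag) - 7]
18. n0.off = true  [S₁.idx == true]
19. n0.idx = false  [S₁.depth == b.key]
20. n0.tag = "nxymr"  ["n" ++ S₁.tag]

"nxymr"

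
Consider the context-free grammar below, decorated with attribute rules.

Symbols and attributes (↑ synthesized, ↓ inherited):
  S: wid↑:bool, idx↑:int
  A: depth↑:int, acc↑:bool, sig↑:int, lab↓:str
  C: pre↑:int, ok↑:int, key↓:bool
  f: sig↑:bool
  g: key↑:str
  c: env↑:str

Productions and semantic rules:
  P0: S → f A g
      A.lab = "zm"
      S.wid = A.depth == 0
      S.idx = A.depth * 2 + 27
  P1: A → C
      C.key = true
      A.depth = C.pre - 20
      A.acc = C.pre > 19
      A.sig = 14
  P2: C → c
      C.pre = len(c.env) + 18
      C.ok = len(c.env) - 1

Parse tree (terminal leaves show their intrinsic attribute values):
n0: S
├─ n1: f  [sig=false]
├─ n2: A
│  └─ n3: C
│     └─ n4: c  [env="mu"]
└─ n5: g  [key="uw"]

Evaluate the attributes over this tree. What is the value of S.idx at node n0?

1. n1.sig = false  [terminal]
2. n2.lab = "zm"  ["zm"]
3. n3.key = true  [true]
4. n4.env = "mu"  [terminal]
5. n3.pre = 20  [len(c.env) + 18]
6. n3.ok = 1  [len(c.env) - 1]
7. n2.depth = 0  [C.pre - 20]
8. n2.acc = true  [C.pre > 19]
9. n2.sig = 14  [14]
10. n5.key = "uw"  [terminal]
11. n0.wid = true  [A.depth == 0]
12. n0.idx = 27  [A.depth * 2 + 27]

27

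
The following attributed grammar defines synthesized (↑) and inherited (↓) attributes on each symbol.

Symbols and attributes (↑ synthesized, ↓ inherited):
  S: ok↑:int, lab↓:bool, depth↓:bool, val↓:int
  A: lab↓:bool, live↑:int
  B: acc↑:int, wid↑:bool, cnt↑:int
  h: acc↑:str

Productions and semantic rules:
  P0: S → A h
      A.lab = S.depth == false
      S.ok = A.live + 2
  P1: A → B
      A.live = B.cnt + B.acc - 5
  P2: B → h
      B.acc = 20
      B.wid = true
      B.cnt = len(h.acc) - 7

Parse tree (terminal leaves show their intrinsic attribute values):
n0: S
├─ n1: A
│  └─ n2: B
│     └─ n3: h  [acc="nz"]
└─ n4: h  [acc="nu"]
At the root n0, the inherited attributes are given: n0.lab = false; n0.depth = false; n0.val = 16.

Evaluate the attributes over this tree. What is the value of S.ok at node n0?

12

1. n0.lab = false  [given at root]
2. n0.depth = false  [given at root]
3. n0.val = 16  [given at root]
4. n1.lab = true  [S.depth == false]
5. n3.acc = "nz"  [terminal]
6. n2.acc = 20  [20]
7. n2.wid = true  [true]
8. n2.cnt = -5  [len(h.acc) - 7]
9. n1.live = 10  [B.cnt + B.acc - 5]
10. n4.acc = "nu"  [terminal]
11. n0.ok = 12  [A.live + 2]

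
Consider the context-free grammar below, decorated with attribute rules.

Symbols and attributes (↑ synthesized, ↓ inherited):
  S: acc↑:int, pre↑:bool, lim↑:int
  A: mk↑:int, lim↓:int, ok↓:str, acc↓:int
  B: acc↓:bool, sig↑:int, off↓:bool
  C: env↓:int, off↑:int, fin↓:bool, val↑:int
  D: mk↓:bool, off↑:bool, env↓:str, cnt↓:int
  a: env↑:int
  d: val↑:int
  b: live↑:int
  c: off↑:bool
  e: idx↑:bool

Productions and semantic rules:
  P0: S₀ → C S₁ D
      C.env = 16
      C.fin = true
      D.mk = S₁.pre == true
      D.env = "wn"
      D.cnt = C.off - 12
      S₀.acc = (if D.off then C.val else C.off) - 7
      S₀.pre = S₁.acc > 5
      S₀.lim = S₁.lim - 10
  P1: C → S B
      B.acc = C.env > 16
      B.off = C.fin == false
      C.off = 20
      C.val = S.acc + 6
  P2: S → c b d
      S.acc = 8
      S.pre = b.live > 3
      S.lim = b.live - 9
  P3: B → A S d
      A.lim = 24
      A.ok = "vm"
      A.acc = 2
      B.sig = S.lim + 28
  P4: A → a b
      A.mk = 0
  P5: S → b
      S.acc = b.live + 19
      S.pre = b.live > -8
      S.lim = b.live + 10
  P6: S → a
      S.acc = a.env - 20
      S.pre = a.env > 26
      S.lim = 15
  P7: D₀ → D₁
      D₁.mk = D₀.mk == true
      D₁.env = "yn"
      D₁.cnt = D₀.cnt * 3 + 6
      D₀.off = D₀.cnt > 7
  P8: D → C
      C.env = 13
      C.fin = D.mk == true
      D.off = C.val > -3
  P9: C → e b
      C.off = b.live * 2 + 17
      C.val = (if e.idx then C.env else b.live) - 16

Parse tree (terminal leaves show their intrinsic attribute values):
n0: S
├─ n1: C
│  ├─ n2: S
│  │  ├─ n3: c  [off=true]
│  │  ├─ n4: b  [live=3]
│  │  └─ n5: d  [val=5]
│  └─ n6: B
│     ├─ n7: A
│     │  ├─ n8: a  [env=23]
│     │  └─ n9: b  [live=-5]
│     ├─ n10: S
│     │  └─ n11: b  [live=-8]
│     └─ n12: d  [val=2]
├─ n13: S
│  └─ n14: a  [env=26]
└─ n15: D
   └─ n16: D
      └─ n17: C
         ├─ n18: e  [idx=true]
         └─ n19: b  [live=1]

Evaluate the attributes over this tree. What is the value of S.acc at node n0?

1. n1.env = 16  [16]
2. n1.fin = true  [true]
3. n3.off = true  [terminal]
4. n4.live = 3  [terminal]
5. n5.val = 5  [terminal]
6. n2.acc = 8  [8]
7. n2.pre = false  [b.live > 3]
8. n2.lim = -6  [b.live - 9]
9. n6.acc = false  [C.env > 16]
10. n6.off = false  [C.fin == false]
11. n7.lim = 24  [24]
12. n7.ok = "vm"  ["vm"]
13. n7.acc = 2  [2]
14. n8.env = 23  [terminal]
15. n9.live = -5  [terminal]
16. n7.mk = 0  [0]
17. n11.live = -8  [terminal]
18. n10.acc = 11  [b.live + 19]
19. n10.pre = false  [b.live > -8]
20. n10.lim = 2  [b.live + 10]
21. n12.val = 2  [terminal]
22. n6.sig = 30  [S.lim + 28]
23. n1.off = 20  [20]
24. n1.val = 14  [S.acc + 6]
25. n14.env = 26  [terminal]
26. n13.acc = 6  [a.env - 20]
27. n13.pre = false  [a.env > 26]
28. n13.lim = 15  [15]
29. n15.mk = false  [S₁.pre == true]
30. n15.env = "wn"  ["wn"]
31. n15.cnt = 8  [C.off - 12]
32. n16.mk = false  [D₀.mk == true]
33. n16.env = "yn"  ["yn"]
34. n16.cnt = 30  [D₀.cnt * 3 + 6]
35. n17.env = 13  [13]
36. n17.fin = false  [D.mk == true]
37. n18.idx = true  [terminal]
38. n19.live = 1  [terminal]
39. n17.off = 19  [b.live * 2 + 17]
40. n17.val = -3  [(if e.idx then C.env else b.live) - 16]
41. n16.off = false  [C.val > -3]
42. n15.off = true  [D₀.cnt > 7]
43. n0.acc = 7  [(if D.off then C.val else C.off) - 7]
44. n0.pre = true  [S₁.acc > 5]
45. n0.lim = 5  [S₁.lim - 10]

7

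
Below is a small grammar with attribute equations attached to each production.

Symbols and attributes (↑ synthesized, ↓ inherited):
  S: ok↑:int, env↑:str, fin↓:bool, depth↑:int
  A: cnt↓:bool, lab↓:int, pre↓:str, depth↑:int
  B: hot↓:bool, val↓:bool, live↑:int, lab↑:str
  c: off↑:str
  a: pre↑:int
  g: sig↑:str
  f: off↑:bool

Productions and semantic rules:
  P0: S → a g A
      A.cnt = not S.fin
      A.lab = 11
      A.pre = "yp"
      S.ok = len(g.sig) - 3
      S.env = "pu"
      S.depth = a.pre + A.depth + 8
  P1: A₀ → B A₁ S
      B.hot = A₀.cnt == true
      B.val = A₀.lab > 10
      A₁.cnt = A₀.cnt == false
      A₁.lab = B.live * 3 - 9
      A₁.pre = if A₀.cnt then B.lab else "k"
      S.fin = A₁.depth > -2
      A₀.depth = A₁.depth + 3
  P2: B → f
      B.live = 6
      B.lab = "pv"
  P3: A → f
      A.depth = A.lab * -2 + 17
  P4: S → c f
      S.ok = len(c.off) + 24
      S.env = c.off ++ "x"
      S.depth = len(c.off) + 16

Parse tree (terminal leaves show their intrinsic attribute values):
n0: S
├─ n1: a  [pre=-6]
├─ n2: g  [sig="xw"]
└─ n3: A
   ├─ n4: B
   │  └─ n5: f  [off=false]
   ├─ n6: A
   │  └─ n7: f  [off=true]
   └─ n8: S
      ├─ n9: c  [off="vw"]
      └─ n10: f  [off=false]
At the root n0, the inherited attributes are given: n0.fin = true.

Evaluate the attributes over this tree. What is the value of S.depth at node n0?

4

1. n0.fin = true  [given at root]
2. n1.pre = -6  [terminal]
3. n2.sig = "xw"  [terminal]
4. n3.cnt = false  [not S.fin]
5. n3.lab = 11  [11]
6. n3.pre = "yp"  ["yp"]
7. n4.hot = false  [A₀.cnt == true]
8. n4.val = true  [A₀.lab > 10]
9. n5.off = false  [terminal]
10. n4.live = 6  [6]
11. n4.lab = "pv"  ["pv"]
12. n6.cnt = true  [A₀.cnt == false]
13. n6.lab = 9  [B.live * 3 - 9]
14. n6.pre = "k"  [if A₀.cnt then B.lab else "k"]
15. n7.off = true  [terminal]
16. n6.depth = -1  [A.lab * -2 + 17]
17. n8.fin = true  [A₁.depth > -2]
18. n9.off = "vw"  [terminal]
19. n10.off = false  [terminal]
20. n8.ok = 26  [len(c.off) + 24]
21. n8.env = "vwx"  [c.off ++ "x"]
22. n8.depth = 18  [len(c.off) + 16]
23. n3.depth = 2  [A₁.depth + 3]
24. n0.ok = -1  [len(g.sig) - 3]
25. n0.env = "pu"  ["pu"]
26. n0.depth = 4  [a.pre + A.depth + 8]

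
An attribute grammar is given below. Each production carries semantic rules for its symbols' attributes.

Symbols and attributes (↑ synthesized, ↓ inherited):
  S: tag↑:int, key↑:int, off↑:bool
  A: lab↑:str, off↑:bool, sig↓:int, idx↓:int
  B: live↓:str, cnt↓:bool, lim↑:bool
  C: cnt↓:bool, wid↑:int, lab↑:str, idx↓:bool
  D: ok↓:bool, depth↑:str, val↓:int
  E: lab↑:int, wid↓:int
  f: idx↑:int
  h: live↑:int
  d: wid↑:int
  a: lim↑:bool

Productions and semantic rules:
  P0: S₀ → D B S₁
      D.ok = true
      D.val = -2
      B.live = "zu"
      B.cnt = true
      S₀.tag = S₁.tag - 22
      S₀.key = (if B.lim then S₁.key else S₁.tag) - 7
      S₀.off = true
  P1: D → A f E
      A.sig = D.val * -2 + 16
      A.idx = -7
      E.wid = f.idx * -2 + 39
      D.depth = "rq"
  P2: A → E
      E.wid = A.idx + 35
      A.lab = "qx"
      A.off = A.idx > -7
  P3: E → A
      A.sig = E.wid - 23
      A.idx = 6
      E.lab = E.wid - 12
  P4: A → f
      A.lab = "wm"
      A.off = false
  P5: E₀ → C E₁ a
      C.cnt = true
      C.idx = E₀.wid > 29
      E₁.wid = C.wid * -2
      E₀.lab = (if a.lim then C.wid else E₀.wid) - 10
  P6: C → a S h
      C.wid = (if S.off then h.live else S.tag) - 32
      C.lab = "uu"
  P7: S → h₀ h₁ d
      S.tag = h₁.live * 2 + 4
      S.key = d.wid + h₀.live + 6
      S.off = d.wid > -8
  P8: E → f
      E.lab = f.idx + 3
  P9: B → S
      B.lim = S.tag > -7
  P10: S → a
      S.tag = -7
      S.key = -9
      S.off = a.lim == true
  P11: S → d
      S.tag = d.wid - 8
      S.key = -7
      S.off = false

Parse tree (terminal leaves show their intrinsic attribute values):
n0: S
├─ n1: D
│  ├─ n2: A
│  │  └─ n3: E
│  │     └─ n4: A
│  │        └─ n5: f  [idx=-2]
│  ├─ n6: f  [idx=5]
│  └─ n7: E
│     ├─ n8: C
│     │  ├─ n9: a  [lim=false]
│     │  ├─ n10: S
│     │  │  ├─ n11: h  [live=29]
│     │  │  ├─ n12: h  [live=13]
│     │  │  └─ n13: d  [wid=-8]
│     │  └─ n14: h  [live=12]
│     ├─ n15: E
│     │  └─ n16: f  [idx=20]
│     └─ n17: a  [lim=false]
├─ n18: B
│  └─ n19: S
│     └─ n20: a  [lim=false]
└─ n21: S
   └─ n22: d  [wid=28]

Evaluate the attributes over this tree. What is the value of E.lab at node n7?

1. n1.ok = true  [true]
2. n1.val = -2  [-2]
3. n2.sig = 20  [D.val * -2 + 16]
4. n2.idx = -7  [-7]
5. n3.wid = 28  [A.idx + 35]
6. n4.sig = 5  [E.wid - 23]
7. n4.idx = 6  [6]
8. n5.idx = -2  [terminal]
9. n4.lab = "wm"  ["wm"]
10. n4.off = false  [false]
11. n3.lab = 16  [E.wid - 12]
12. n2.lab = "qx"  ["qx"]
13. n2.off = false  [A.idx > -7]
14. n6.idx = 5  [terminal]
15. n7.wid = 29  [f.idx * -2 + 39]
16. n8.cnt = true  [true]
17. n8.idx = false  [E₀.wid > 29]
18. n9.lim = false  [terminal]
19. n11.live = 29  [terminal]
20. n12.live = 13  [terminal]
21. n13.wid = -8  [terminal]
22. n10.tag = 30  [h₁.live * 2 + 4]
23. n10.key = 27  [d.wid + h₀.live + 6]
24. n10.off = false  [d.wid > -8]
25. n14.live = 12  [terminal]
26. n8.wid = -2  [(if S.off then h.live else S.tag) - 32]
27. n8.lab = "uu"  ["uu"]
28. n15.wid = 4  [C.wid * -2]
29. n16.idx = 20  [terminal]
30. n15.lab = 23  [f.idx + 3]
31. n17.lim = false  [terminal]
32. n7.lab = 19  [(if a.lim then C.wid else E₀.wid) - 10]
33. n1.depth = "rq"  ["rq"]
34. n18.live = "zu"  ["zu"]
35. n18.cnt = true  [true]
36. n20.lim = false  [terminal]
37. n19.tag = -7  [-7]
38. n19.key = -9  [-9]
39. n19.off = false  [a.lim == true]
40. n18.lim = false  [S.tag > -7]
41. n22.wid = 28  [terminal]
42. n21.tag = 20  [d.wid - 8]
43. n21.key = -7  [-7]
44. n21.off = false  [false]
45. n0.tag = -2  [S₁.tag - 22]
46. n0.key = 13  [(if B.lim then S₁.key else S₁.tag) - 7]
47. n0.off = true  [true]

19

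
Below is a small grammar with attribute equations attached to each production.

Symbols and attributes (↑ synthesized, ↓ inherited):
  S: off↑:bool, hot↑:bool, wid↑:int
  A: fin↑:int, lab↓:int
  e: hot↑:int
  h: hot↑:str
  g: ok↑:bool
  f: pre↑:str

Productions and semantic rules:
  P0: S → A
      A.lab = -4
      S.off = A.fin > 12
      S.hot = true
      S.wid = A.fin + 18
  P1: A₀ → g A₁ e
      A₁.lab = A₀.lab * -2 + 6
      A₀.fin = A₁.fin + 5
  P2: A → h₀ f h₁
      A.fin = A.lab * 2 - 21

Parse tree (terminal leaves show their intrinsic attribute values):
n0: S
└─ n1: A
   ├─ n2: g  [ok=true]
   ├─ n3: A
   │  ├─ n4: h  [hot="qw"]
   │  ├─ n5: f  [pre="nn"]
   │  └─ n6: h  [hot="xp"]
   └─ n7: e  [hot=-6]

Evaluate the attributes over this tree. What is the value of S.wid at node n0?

1. n1.lab = -4  [-4]
2. n2.ok = true  [terminal]
3. n3.lab = 14  [A₀.lab * -2 + 6]
4. n4.hot = "qw"  [terminal]
5. n5.pre = "nn"  [terminal]
6. n6.hot = "xp"  [terminal]
7. n3.fin = 7  [A.lab * 2 - 21]
8. n7.hot = -6  [terminal]
9. n1.fin = 12  [A₁.fin + 5]
10. n0.off = false  [A.fin > 12]
11. n0.hot = true  [true]
12. n0.wid = 30  [A.fin + 18]

30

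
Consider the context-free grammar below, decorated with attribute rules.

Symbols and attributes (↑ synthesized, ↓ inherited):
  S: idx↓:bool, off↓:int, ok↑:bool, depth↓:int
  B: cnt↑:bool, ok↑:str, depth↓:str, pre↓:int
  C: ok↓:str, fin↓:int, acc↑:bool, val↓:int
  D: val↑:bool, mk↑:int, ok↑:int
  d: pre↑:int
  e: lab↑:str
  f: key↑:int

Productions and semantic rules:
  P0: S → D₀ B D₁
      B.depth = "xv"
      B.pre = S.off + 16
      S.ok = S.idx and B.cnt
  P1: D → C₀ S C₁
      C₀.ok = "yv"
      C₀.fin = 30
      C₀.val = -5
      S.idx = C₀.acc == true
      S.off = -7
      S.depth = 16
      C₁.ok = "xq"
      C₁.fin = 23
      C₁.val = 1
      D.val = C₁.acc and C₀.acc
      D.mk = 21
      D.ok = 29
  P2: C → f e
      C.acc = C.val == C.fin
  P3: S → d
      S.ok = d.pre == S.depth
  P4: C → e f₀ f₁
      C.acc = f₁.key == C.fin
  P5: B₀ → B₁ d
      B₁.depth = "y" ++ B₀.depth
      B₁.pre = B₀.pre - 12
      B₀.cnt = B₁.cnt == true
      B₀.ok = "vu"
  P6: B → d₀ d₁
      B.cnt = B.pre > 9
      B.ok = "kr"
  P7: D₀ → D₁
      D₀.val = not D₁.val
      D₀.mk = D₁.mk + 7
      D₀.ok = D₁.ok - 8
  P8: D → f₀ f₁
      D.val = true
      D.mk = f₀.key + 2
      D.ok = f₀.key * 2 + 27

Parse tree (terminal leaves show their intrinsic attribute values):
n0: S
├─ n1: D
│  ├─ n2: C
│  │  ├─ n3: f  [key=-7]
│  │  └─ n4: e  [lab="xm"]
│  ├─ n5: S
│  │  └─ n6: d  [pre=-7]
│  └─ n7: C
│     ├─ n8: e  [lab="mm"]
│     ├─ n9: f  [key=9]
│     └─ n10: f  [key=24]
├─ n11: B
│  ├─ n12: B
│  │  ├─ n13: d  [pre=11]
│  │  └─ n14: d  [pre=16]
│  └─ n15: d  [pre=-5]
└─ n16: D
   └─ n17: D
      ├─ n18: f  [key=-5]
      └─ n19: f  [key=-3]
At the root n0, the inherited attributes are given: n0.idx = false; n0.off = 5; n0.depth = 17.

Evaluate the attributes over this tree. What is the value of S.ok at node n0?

false

1. n0.idx = false  [given at root]
2. n0.off = 5  [given at root]
3. n0.depth = 17  [given at root]
4. n2.ok = "yv"  ["yv"]
5. n2.fin = 30  [30]
6. n2.val = -5  [-5]
7. n3.key = -7  [terminal]
8. n4.lab = "xm"  [terminal]
9. n2.acc = false  [C.val == C.fin]
10. n5.idx = false  [C₀.acc == true]
11. n5.off = -7  [-7]
12. n5.depth = 16  [16]
13. n6.pre = -7  [terminal]
14. n5.ok = false  [d.pre == S.depth]
15. n7.ok = "xq"  ["xq"]
16. n7.fin = 23  [23]
17. n7.val = 1  [1]
18. n8.lab = "mm"  [terminal]
19. n9.key = 9  [terminal]
20. n10.key = 24  [terminal]
21. n7.acc = false  [f₁.key == C.fin]
22. n1.val = false  [C₁.acc and C₀.acc]
23. n1.mk = 21  [21]
24. n1.ok = 29  [29]
25. n11.depth = "xv"  ["xv"]
26. n11.pre = 21  [S.off + 16]
27. n12.depth = "yxv"  ["y" ++ B₀.depth]
28. n12.pre = 9  [B₀.pre - 12]
29. n13.pre = 11  [terminal]
30. n14.pre = 16  [terminal]
31. n12.cnt = false  [B.pre > 9]
32. n12.ok = "kr"  ["kr"]
33. n15.pre = -5  [terminal]
34. n11.cnt = false  [B₁.cnt == true]
35. n11.ok = "vu"  ["vu"]
36. n18.key = -5  [terminal]
37. n19.key = -3  [terminal]
38. n17.val = true  [true]
39. n17.mk = -3  [f₀.key + 2]
40. n17.ok = 17  [f₀.key * 2 + 27]
41. n16.val = false  [not D₁.val]
42. n16.mk = 4  [D₁.mk + 7]
43. n16.ok = 9  [D₁.ok - 8]
44. n0.ok = false  [S.idx and B.cnt]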